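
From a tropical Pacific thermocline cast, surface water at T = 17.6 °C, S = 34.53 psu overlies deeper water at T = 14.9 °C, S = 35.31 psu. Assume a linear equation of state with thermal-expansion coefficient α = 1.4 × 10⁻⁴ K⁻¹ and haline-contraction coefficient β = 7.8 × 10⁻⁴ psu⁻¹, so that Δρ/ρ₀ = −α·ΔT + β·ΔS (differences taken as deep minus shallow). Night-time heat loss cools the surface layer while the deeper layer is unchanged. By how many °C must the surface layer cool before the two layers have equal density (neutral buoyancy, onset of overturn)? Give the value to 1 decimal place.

7.0 °C

Neutral buoyancy requires Δρ = 0, i.e. −α(T_deep − T_surf′) + β(S_deep − S_surf) = 0.
T_surf′ = T_deep − (β/α)·ΔS = 14.9 − (7.8 × 10⁻⁴/1.4 × 10⁻⁴)·(+0.78) = 10.554 °C.
Cooling required: 17.6 − (10.554) = 7.046 °C.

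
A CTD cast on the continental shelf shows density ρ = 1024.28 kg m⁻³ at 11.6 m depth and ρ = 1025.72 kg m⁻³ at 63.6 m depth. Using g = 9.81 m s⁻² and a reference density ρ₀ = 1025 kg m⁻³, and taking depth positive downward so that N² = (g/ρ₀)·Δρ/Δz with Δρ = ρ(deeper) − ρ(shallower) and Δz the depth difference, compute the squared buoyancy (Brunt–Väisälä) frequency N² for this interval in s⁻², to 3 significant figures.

Δρ = 1025.72 − 1024.28 = 1.44 kg m⁻³ over Δz = 63.6 − 11.6 = 52 m.
N² = (9.81/1025) × (1.44/52) = 2.6504 × 10⁻⁴ s⁻² ≈ 2.65 × 10⁻⁴ s⁻².

2.65 × 10⁻⁴ s⁻²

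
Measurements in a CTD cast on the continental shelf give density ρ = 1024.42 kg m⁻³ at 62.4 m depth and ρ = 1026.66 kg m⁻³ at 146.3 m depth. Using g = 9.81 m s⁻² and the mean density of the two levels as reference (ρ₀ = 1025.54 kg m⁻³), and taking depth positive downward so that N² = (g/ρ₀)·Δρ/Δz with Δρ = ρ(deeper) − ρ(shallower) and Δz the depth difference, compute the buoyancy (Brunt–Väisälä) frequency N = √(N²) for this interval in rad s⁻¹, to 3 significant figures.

Δρ = 1026.66 − 1024.42 = 2.24 kg m⁻³ over Δz = 146.3 − 62.4 = 83.9 m.
N² = (9.81/1025.54) × (2.24/83.9) = 2.5539 × 10⁻⁴ s⁻².
N = √(2.5539 × 10⁻⁴) = 0.015981 rad s⁻¹ ≈ 0.0160 rad s⁻¹.

0.0160 rad s⁻¹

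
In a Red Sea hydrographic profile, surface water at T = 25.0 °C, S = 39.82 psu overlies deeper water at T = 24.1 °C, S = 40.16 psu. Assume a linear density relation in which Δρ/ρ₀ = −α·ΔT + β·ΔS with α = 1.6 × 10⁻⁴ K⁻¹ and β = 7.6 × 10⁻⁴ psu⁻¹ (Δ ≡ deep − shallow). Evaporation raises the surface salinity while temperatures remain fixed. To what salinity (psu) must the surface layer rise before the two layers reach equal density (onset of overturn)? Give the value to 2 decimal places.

40.35 psu

Neutral buoyancy requires −α(T_deep − T_surf) + β(S_deep − S_surf′) = 0.
S_surf′ = S_deep − (α/β)·ΔT = 40.16 − (1.6 × 10⁻⁴/7.6 × 10⁻⁴)·(-0.9) = 40.3495 psu.
Increase required: 40.3495 − 39.82 = 0.5295 psu.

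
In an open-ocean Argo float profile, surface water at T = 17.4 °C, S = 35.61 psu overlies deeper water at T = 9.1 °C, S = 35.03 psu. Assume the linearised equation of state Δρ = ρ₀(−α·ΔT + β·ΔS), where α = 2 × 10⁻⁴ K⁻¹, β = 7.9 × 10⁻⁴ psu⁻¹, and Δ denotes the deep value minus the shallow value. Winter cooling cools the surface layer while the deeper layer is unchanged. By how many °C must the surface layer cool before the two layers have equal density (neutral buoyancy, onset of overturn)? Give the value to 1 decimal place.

Neutral buoyancy requires Δρ = 0, i.e. −α(T_deep − T_surf′) + β(S_deep − S_surf) = 0.
T_surf′ = T_deep − (β/α)·ΔS = 9.1 − (7.9 × 10⁻⁴/2 × 10⁻⁴)·(-0.58) = 11.391 °C.
Cooling required: 17.4 − (11.391) = 6.009 °C.

6.0 °C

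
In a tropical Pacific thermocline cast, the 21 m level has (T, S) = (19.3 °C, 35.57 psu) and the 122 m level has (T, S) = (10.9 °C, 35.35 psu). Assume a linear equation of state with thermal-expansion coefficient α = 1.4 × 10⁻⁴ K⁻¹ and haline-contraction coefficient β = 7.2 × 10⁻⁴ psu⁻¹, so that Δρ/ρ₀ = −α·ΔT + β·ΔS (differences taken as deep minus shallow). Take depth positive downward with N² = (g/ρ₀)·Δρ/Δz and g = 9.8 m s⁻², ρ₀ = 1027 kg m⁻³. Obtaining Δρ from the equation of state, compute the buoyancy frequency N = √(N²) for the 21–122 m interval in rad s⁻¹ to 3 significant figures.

ΔT = -8.4 K, ΔS = -0.22 psu (deep − shallow).
Δρ/ρ₀ = −αΔT + βΔS = 1.176 × 10⁻³ − 1.584 × 10⁻⁴ = 1.0176 × 10⁻³, so Δρ ≈ 1.045 kg m⁻³.
N² = (g/ρ₀)·Δρ/Δz = g·(Δρ/ρ₀)/Δz = 9.8 × 1.0176 × 10⁻³ / 101 = 9.8737 × 10⁻⁵ s⁻².
N = √(9.8737 × 10⁻⁵) = 9.9366 × 10⁻³ rad s⁻¹ ≈ 9.94 × 10⁻³ rad s⁻¹.

9.94 × 10⁻³ rad s⁻¹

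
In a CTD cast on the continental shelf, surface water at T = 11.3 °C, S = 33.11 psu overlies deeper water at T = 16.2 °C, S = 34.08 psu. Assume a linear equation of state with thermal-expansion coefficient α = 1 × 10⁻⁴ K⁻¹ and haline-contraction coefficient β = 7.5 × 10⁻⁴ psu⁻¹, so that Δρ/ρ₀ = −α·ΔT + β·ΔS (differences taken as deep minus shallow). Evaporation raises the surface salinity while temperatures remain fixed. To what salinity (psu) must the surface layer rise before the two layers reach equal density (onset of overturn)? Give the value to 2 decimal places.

33.43 psu

Neutral buoyancy requires −α(T_deep − T_surf) + β(S_deep − S_surf′) = 0.
S_surf′ = S_deep − (α/β)·ΔT = 34.08 − (1 × 10⁻⁴/7.5 × 10⁻⁴)·(+4.9) = 33.4267 psu.
Increase required: 33.4267 − 33.11 = 0.3167 psu.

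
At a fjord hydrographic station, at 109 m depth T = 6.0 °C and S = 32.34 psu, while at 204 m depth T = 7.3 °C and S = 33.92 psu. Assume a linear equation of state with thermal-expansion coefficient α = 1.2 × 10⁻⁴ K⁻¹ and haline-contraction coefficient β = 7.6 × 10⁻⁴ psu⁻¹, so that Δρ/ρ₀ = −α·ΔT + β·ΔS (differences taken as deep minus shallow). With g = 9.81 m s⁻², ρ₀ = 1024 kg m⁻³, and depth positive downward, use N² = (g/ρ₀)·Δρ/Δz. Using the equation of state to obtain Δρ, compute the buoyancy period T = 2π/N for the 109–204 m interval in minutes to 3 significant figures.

ΔT = +1.3 K, ΔS = +1.58 psu (deep − shallow).
Δρ/ρ₀ = −αΔT + βΔS = -1.56 × 10⁻⁴ + 1.2008 × 10⁻³ = 1.0448 × 10⁻³, so Δρ ≈ 1.070 kg m⁻³.
N² = (g/ρ₀)·Δρ/Δz = g·(Δρ/ρ₀)/Δz = 9.81 × 1.0448 × 10⁻³ / 95 = 1.0789 × 10⁻⁴ s⁻².
N = √(1.0789 × 10⁻⁴) = 0.010387 rad s⁻¹ → T = 2π/N = 604.91 s = 10.082 min ≈ 10.1 min.

10.1 min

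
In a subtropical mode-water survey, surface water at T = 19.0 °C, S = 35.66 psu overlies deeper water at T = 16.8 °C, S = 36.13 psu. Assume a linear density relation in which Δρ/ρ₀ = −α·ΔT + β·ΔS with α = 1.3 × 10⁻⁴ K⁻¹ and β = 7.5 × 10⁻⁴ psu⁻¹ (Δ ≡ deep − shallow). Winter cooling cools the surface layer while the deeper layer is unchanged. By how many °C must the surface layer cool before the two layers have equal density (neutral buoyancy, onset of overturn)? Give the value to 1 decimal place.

Neutral buoyancy requires Δρ = 0, i.e. −α(T_deep − T_surf′) + β(S_deep − S_surf) = 0.
T_surf′ = T_deep − (β/α)·ΔS = 16.8 − (7.5 × 10⁻⁴/1.3 × 10⁻⁴)·(+0.47) = 14.088 °C.
Cooling required: 19.0 − (14.088) = 4.912 °C.

4.9 °C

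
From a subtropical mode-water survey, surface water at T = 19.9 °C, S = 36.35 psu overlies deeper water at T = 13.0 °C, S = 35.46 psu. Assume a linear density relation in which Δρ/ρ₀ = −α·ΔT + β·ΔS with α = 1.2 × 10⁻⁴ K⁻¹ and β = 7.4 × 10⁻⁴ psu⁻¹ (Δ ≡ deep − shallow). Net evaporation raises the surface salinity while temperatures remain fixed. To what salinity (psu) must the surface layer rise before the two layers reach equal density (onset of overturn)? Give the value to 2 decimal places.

36.58 psu

Neutral buoyancy requires −α(T_deep − T_surf) + β(S_deep − S_surf′) = 0.
S_surf′ = S_deep − (α/β)·ΔT = 35.46 − (1.2 × 10⁻⁴/7.4 × 10⁻⁴)·(-6.9) = 36.5789 psu.
Increase required: 36.5789 − 36.35 = 0.2289 psu.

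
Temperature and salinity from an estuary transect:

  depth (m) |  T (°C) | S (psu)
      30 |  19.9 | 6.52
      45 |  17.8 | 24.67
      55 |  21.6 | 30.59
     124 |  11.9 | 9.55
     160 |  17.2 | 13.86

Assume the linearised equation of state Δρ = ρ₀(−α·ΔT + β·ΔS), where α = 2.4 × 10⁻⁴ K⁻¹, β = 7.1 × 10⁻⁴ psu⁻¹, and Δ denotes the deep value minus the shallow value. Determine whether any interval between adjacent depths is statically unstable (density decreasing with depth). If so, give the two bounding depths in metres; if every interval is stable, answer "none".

55–124 m

Evaluate Δρ/ρ₀ = −αΔT + βΔS across each adjacent pair:
  30–45 m: −αΔT+βΔS = −(2.4 × 10⁻⁴)(-2.1)+(7.1 × 10⁻⁴)(+18.15) = 0.013 → stable
  45–55 m: −αΔT+βΔS = −(2.4 × 10⁻⁴)(+3.8)+(7.1 × 10⁻⁴)(+5.92) = 3.3 × 10⁻³ → stable
  55–124 m: −αΔT+βΔS = −(2.4 × 10⁻⁴)(-9.7)+(7.1 × 10⁻⁴)(-21.04) = -0.013 → UNSTABLE
  124–160 m: −αΔT+βΔS = −(2.4 × 10⁻⁴)(+5.3)+(7.1 × 10⁻⁴)(+4.31) = 1.8 × 10⁻³ → stable
The 55–124 m interval has Δρ < 0: lighter water underlies denser water.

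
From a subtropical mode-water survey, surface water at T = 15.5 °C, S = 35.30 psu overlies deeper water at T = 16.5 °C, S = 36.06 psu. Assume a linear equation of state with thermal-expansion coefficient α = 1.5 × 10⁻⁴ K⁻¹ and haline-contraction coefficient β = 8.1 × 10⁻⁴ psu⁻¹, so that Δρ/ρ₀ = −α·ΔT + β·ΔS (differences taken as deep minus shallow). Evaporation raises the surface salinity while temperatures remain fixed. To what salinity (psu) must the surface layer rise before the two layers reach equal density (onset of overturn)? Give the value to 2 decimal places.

35.87 psu

Neutral buoyancy requires −α(T_deep − T_surf) + β(S_deep − S_surf′) = 0.
S_surf′ = S_deep − (α/β)·ΔT = 36.06 − (1.5 × 10⁻⁴/8.1 × 10⁻⁴)·(+1.0) = 35.8748 psu.
Increase required: 35.8748 − 35.30 = 0.5748 psu.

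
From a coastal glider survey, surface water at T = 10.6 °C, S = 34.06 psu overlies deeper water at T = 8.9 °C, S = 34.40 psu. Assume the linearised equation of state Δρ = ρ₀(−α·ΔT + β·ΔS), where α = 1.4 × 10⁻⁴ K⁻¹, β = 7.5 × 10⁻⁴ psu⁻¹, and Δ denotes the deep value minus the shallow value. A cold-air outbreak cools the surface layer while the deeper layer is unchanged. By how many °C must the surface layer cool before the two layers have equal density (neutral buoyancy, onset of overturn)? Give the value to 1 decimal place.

Neutral buoyancy requires Δρ = 0, i.e. −α(T_deep − T_surf′) + β(S_deep − S_surf) = 0.
T_surf′ = T_deep − (β/α)·ΔS = 8.9 − (7.5 × 10⁻⁴/1.4 × 10⁻⁴)·(+0.34) = 7.079 °C.
Cooling required: 10.6 − (7.079) = 3.521 °C.

3.5 °C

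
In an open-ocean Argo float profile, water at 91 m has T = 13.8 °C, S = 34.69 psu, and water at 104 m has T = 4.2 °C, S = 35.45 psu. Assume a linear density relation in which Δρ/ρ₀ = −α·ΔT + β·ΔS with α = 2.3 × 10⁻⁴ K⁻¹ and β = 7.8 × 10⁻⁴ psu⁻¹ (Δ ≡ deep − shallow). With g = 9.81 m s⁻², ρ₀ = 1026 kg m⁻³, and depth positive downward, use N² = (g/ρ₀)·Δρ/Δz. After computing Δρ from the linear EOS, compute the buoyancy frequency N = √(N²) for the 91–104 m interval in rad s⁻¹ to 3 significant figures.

0.0460 rad s⁻¹

ΔT = -9.6 K, ΔS = +0.76 psu (deep − shallow).
Δρ/ρ₀ = −αΔT + βΔS = 2.208 × 10⁻³ + 5.928 × 10⁻⁴ = 2.8008 × 10⁻³, so Δρ ≈ 2.874 kg m⁻³.
N² = (g/ρ₀)·Δρ/Δz = g·(Δρ/ρ₀)/Δz = 9.81 × 2.8008 × 10⁻³ / 13 = 2.1135 × 10⁻³ s⁻².
N = √(2.1135 × 10⁻³) = 0.045973 rad s⁻¹ ≈ 0.0460 rad s⁻¹.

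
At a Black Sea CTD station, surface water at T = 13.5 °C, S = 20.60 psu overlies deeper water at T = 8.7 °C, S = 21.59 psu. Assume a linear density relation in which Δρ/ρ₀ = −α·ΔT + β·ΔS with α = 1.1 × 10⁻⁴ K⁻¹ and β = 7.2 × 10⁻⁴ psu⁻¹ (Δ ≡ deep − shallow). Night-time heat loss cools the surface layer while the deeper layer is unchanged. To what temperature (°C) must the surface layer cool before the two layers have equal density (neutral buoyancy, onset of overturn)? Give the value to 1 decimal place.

Neutral buoyancy requires Δρ = 0, i.e. −α(T_deep − T_surf′) + β(S_deep − S_surf) = 0.
T_surf′ = T_deep − (β/α)·ΔS = 8.7 − (7.2 × 10⁻⁴/1.1 × 10⁻⁴)·(+0.99) = 2.220 °C.
Cooling required: 13.5 − (2.220) = 11.280 °C.

2.2 °C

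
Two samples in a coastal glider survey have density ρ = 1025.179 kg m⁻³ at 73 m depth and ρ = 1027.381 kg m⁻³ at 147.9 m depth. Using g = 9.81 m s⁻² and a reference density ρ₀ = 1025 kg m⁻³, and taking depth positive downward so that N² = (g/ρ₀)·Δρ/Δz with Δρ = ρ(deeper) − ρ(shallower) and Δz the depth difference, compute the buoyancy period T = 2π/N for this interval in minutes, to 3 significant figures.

6.24 min

Δρ = 1027.381 − 1025.179 = 2.202 kg m⁻³ over Δz = 147.9 − 73 = 74.9 m.
N² = (9.81/1025) × (2.202/74.9) = 2.8137 × 10⁻⁴ s⁻².
N = √(2.8137 × 10⁻⁴) = 0.016774 rad s⁻¹, so T = 2π/N = 374.58 s = 6.2430 min ≈ 6.24 min.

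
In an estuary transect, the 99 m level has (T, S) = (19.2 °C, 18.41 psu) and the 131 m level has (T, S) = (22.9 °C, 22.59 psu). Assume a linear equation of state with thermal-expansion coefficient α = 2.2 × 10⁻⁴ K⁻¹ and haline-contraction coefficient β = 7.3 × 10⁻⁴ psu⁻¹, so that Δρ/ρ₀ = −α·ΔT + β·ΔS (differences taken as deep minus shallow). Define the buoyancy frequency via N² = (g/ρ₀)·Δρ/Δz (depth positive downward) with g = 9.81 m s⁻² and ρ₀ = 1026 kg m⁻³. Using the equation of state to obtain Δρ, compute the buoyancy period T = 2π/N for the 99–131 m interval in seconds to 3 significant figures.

240 s

ΔT = +3.7 K, ΔS = +4.18 psu (deep − shallow).
Δρ/ρ₀ = −αΔT + βΔS = -8.14 × 10⁻⁴ + 3.0514 × 10⁻³ = 2.2374 × 10⁻³, so Δρ ≈ 2.296 kg m⁻³.
N² = (g/ρ₀)·Δρ/Δz = g·(Δρ/ρ₀)/Δz = 9.81 × 2.2374 × 10⁻³ / 32 = 6.8590 × 10⁻⁴ s⁻².
N = √(6.8590 × 10⁻⁴) = 0.026190 rad s⁻¹ → T = 2π/N = 239.91 s ≈ 240 s.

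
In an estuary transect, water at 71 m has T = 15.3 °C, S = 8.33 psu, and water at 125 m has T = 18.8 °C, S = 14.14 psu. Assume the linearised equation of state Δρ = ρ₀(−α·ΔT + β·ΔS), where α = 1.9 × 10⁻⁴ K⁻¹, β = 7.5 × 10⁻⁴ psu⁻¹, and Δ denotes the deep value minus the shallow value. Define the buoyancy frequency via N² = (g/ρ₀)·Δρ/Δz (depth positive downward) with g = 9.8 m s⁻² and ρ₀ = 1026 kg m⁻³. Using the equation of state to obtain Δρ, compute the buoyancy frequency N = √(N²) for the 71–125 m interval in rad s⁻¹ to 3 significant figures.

0.0259 rad s⁻¹

ΔT = +3.5 K, ΔS = +5.81 psu (deep − shallow).
Δρ/ρ₀ = −αΔT + βΔS = -6.65 × 10⁻⁴ + 4.3575 × 10⁻³ = 3.6925 × 10⁻³, so Δρ ≈ 3.789 kg m⁻³.
N² = (g/ρ₀)·Δρ/Δz = g·(Δρ/ρ₀)/Δz = 9.8 × 3.6925 × 10⁻³ / 54 = 6.7012 × 10⁻⁴ s⁻².
N = √(6.7012 × 10⁻⁴) = 0.025887 rad s⁻¹ ≈ 0.0259 rad s⁻¹.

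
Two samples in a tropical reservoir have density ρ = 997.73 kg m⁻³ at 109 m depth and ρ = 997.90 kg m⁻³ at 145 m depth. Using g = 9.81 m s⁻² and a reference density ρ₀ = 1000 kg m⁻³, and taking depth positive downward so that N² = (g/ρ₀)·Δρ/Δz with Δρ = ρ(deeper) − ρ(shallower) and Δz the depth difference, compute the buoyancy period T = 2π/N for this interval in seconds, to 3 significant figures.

923 s

Δρ = 997.90 − 997.73 = 0.17 kg m⁻³ over Δz = 145 − 109 = 36 m.
N² = (9.81/1000) × (0.17/36) = 4.6325 × 10⁻⁵ s⁻².
N = √(4.6325 × 10⁻⁵) = 6.8062 × 10⁻³ rad s⁻¹, so T = 2π/N = 923.16 s ≈ 923 s.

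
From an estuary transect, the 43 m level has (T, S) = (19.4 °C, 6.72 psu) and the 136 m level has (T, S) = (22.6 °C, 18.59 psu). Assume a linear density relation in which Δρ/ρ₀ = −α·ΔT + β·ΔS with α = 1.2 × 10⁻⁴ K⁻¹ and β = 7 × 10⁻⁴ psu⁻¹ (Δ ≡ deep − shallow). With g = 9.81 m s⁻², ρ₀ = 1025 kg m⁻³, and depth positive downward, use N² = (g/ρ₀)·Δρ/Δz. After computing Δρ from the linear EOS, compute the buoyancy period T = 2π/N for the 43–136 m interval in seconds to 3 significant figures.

ΔT = +3.2 K, ΔS = +11.87 psu (deep − shallow).
Δρ/ρ₀ = −αΔT + βΔS = -3.84 × 10⁻⁴ + 8.309 × 10⁻³ = 7.925 × 10⁻³, so Δρ ≈ 8.123 kg m⁻³.
N² = (g/ρ₀)·Δρ/Δz = g·(Δρ/ρ₀)/Δz = 9.81 × 7.925 × 10⁻³ / 93 = 8.3596 × 10⁻⁴ s⁻².
N = √(8.3596 × 10⁻⁴) = 0.028913 rad s⁻¹ → T = 2π/N = 217.31 s ≈ 217 s.

217 s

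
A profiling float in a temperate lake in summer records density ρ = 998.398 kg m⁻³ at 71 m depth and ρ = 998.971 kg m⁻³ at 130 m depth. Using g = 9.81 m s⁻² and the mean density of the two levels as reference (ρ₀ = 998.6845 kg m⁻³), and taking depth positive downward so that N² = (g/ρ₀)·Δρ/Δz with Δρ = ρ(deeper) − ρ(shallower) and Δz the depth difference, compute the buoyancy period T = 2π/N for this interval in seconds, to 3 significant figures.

643 s

Δρ = 998.971 − 998.398 = 0.573 kg m⁻³ over Δz = 130 − 71 = 59 m.
N² = (9.81/998.6845) × (0.573/59) = 9.5399 × 10⁻⁵ s⁻².
N = √(9.5399 × 10⁻⁵) = 9.7672 × 10⁻³ rad s⁻¹, so T = 2π/N = 643.29 s ≈ 643 s.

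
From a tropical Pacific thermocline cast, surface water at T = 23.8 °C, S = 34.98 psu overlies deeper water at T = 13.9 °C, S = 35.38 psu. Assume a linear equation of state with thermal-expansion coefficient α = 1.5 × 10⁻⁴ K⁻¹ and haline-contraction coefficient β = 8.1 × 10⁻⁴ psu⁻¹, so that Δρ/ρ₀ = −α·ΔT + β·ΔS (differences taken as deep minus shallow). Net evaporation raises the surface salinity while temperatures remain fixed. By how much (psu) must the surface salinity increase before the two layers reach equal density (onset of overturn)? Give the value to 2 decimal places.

2.23 psu

Neutral buoyancy requires −α(T_deep − T_surf) + β(S_deep − S_surf′) = 0.
S_surf′ = S_deep − (α/β)·ΔT = 35.38 − (1.5 × 10⁻⁴/8.1 × 10⁻⁴)·(-9.9) = 37.2133 psu.
Increase required: 37.2133 − 34.98 = 2.2333 psu.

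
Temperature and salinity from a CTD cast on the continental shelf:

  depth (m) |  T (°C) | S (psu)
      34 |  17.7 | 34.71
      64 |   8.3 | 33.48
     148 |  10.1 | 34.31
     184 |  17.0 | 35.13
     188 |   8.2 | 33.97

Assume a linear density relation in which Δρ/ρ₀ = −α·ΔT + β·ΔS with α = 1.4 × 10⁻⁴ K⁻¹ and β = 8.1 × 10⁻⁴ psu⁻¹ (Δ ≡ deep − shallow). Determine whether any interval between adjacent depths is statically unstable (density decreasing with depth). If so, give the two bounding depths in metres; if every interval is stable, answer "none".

Evaluate Δρ/ρ₀ = −αΔT + βΔS across each adjacent pair:
  34–64 m: −αΔT+βΔS = −(1.4 × 10⁻⁴)(-9.4)+(8.1 × 10⁻⁴)(-1.23) = 3.2 × 10⁻⁴ → stable
  64–148 m: −αΔT+βΔS = −(1.4 × 10⁻⁴)(+1.8)+(8.1 × 10⁻⁴)(+0.83) = 4.2 × 10⁻⁴ → stable
  148–184 m: −αΔT+βΔS = −(1.4 × 10⁻⁴)(+6.9)+(8.1 × 10⁻⁴)(+0.82) = -3.0 × 10⁻⁴ → UNSTABLE
  184–188 m: −αΔT+βΔS = −(1.4 × 10⁻⁴)(-8.8)+(8.1 × 10⁻⁴)(-1.16) = 2.9 × 10⁻⁴ → stable
The 148–184 m interval has Δρ < 0: lighter water underlies denser water.

148–184 m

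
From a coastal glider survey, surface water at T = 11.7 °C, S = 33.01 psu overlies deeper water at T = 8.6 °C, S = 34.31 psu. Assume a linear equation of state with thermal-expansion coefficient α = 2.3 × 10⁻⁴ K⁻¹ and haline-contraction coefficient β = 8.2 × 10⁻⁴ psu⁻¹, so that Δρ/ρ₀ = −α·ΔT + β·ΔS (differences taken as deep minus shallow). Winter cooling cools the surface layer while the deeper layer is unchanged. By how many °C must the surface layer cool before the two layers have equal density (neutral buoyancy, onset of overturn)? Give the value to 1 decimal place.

7.7 °C

Neutral buoyancy requires Δρ = 0, i.e. −α(T_deep − T_surf′) + β(S_deep − S_surf) = 0.
T_surf′ = T_deep − (β/α)·ΔS = 8.6 − (8.2 × 10⁻⁴/2.3 × 10⁻⁴)·(+1.30) = 3.965 °C.
Cooling required: 11.7 − (3.965) = 7.735 °C.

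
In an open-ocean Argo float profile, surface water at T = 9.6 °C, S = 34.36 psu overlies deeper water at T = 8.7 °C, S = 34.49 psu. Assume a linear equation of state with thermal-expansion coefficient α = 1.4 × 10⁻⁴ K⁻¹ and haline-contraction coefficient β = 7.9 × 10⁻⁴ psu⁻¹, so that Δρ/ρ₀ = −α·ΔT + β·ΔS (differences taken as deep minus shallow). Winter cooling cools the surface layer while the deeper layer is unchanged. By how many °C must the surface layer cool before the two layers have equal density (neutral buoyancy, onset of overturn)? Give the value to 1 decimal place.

Neutral buoyancy requires Δρ = 0, i.e. −α(T_deep − T_surf′) + β(S_deep − S_surf) = 0.
T_surf′ = T_deep − (β/α)·ΔS = 8.7 − (7.9 × 10⁻⁴/1.4 × 10⁻⁴)·(+0.13) = 7.966 °C.
Cooling required: 9.6 − (7.966) = 1.634 °C.

1.6 °C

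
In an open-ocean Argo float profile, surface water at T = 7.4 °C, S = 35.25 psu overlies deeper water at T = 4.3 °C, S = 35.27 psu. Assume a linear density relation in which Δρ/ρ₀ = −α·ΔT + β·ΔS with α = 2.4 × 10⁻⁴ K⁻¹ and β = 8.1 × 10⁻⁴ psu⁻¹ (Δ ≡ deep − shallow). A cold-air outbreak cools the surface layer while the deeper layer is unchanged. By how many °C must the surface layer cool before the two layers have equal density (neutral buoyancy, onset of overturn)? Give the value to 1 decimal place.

Neutral buoyancy requires Δρ = 0, i.e. −α(T_deep − T_surf′) + β(S_deep − S_surf) = 0.
T_surf′ = T_deep − (β/α)·ΔS = 4.3 − (8.1 × 10⁻⁴/2.4 × 10⁻⁴)·(+0.02) = 4.232 °C.
Cooling required: 7.4 − (4.232) = 3.168 °C.

3.2 °C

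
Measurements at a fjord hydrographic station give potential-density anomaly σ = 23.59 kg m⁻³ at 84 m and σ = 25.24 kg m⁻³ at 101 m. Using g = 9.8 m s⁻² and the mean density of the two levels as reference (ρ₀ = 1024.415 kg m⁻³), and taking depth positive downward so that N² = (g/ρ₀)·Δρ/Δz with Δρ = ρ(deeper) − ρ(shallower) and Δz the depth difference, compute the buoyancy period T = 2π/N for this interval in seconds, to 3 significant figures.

206 s

Δρ = 1025.24 − 1023.59 = 1.65 kg m⁻³ over Δz = 101 − 84 = 17 m.
N² = (9.8/1024.415) × (1.65/17) = 9.2851 × 10⁻⁴ s⁻².
N = √(9.2851 × 10⁻⁴) = 0.030471 rad s⁻¹, so T = 2π/N = 206.20 s ≈ 206 s.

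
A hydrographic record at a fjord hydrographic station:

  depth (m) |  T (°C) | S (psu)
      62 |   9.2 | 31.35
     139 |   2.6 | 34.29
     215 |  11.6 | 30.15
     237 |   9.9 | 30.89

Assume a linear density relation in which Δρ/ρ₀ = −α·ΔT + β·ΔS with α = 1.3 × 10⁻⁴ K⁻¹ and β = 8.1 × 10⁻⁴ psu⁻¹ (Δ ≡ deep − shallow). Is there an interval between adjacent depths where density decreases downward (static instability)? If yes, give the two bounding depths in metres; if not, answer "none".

139–215 m

Evaluate Δρ/ρ₀ = −αΔT + βΔS across each adjacent pair:
  62–139 m: −αΔT+βΔS = −(1.3 × 10⁻⁴)(-6.6)+(8.1 × 10⁻⁴)(+2.94) = 3.2 × 10⁻³ → stable
  139–215 m: −αΔT+βΔS = −(1.3 × 10⁻⁴)(+9.0)+(8.1 × 10⁻⁴)(-4.14) = -4.5 × 10⁻³ → UNSTABLE
  215–237 m: −αΔT+βΔS = −(1.3 × 10⁻⁴)(-1.7)+(8.1 × 10⁻⁴)(+0.74) = 8.2 × 10⁻⁴ → stable
The 139–215 m interval has Δρ < 0: lighter water underlies denser water.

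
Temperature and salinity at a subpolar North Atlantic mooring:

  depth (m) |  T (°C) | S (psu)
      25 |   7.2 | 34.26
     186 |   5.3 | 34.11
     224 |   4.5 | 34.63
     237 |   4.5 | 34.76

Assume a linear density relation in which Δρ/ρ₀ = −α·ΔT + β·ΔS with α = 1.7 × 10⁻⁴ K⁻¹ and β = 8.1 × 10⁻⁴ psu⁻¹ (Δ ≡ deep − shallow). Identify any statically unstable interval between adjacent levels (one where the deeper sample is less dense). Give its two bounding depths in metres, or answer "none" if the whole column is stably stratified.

none

Evaluate Δρ/ρ₀ = −αΔT + βΔS across each adjacent pair:
  25–186 m: −αΔT+βΔS = −(1.7 × 10⁻⁴)(-1.9)+(8.1 × 10⁻⁴)(-0.15) = 2.0 × 10⁻⁴ → stable
  186–224 m: −αΔT+βΔS = −(1.7 × 10⁻⁴)(-0.8)+(8.1 × 10⁻⁴)(+0.52) = 5.6 × 10⁻⁴ → stable
  224–237 m: −αΔT+βΔS = −(1.7 × 10⁻⁴)(+0.0)+(8.1 × 10⁻⁴)(+0.13) = 1.1 × 10⁻⁴ → stable
Every interval has Δρ > 0: the column is stably stratified throughout.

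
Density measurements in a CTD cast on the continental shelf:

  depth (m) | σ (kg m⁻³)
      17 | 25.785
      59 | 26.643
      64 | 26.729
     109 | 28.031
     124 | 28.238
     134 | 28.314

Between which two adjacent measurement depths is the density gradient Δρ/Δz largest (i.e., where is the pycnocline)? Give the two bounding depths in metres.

Compute the density gradient over each adjacent pair:
  17–59 m: Δρ/Δz = 0.858/42 = 0.020 kg m⁻⁴
  59–64 m: Δρ/Δz = 0.086/5 = 0.017 kg m⁻⁴
  64–109 m: Δρ/Δz = 1.302/45 = 0.029 kg m⁻⁴
  109–124 m: Δρ/Δz = 0.207/15 = 0.014 kg m⁻⁴
  124–134 m: Δρ/Δz = 0.076/10 = 7.6 × 10⁻³ kg m⁻⁴
The largest gradient is in the 64–109 m interval — the pycnocline.

64–109 m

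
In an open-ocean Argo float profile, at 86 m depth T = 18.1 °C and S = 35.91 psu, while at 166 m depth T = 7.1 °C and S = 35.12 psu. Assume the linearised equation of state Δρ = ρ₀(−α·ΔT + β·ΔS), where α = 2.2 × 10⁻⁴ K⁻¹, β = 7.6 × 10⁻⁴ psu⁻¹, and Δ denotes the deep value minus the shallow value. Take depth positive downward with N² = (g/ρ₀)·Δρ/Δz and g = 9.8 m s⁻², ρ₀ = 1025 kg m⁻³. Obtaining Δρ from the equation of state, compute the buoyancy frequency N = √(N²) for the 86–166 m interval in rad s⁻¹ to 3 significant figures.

0.0149 rad s⁻¹

ΔT = -11.0 K, ΔS = -0.79 psu (deep − shallow).
Δρ/ρ₀ = −αΔT + βΔS = 2.42 × 10⁻³ − 6.004 × 10⁻⁴ = 1.8196 × 10⁻³, so Δρ ≈ 1.865 kg m⁻³.
N² = (g/ρ₀)·Δρ/Δz = g·(Δρ/ρ₀)/Δz = 9.8 × 1.8196 × 10⁻³ / 80 = 2.2290 × 10⁻⁴ s⁻².
N = √(2.2290 × 10⁻⁴) = 0.014930 rad s⁻¹ ≈ 0.0149 rad s⁻¹.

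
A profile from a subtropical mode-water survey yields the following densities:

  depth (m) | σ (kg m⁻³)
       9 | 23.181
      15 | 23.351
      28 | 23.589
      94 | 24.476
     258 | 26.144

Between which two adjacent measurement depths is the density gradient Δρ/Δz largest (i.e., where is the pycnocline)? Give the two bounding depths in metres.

Compute the density gradient over each adjacent pair:
  9–15 m: Δρ/Δz = 0.170/6 = 0.028 kg m⁻⁴
  15–28 m: Δρ/Δz = 0.238/13 = 0.018 kg m⁻⁴
  28–94 m: Δρ/Δz = 0.887/66 = 0.013 kg m⁻⁴
  94–258 m: Δρ/Δz = 1.668/164 = 0.010 kg m⁻⁴
The largest gradient is in the 9–15 m interval — the pycnocline.

9–15 m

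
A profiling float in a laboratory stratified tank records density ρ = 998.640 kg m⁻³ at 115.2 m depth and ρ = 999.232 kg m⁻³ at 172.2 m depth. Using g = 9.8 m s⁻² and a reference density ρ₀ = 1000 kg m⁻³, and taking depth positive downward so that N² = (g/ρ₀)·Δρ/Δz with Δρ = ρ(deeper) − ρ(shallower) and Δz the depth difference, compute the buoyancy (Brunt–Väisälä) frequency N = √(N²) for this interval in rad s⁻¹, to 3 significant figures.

0.0101 rad s⁻¹

Δρ = 999.232 − 998.640 = 0.592 kg m⁻³ over Δz = 172.2 − 115.2 = 57 m.
N² = (9.8/1000) × (0.592/57) = 1.0178 × 10⁻⁴ s⁻².
N = √(1.0178 × 10⁻⁴) = 0.010089 rad s⁻¹ ≈ 0.0101 rad s⁻¹.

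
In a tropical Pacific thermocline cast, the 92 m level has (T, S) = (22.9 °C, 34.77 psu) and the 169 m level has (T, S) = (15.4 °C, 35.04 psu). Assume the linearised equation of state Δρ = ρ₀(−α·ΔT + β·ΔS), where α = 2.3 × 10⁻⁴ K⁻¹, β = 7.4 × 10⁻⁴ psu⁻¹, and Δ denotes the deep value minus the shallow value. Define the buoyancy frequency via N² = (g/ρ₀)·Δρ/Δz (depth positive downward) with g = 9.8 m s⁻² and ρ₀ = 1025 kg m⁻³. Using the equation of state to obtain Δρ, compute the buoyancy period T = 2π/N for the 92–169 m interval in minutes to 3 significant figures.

6.69 min

ΔT = -7.5 K, ΔS = +0.27 psu (deep − shallow).
Δρ/ρ₀ = −αΔT + βΔS = 1.725 × 10⁻³ + 1.998 × 10⁻⁴ = 1.9248 × 10⁻³, so Δρ ≈ 1.973 kg m⁻³.
N² = (g/ρ₀)·Δρ/Δz = g·(Δρ/ρ₀)/Δz = 9.8 × 1.9248 × 10⁻³ / 77 = 2.4497 × 10⁻⁴ s⁻².
N = √(2.4497 × 10⁻⁴) = 0.015652 rad s⁻¹ → T = 2π/N = 401.43 s = 6.6905 min ≈ 6.69 min.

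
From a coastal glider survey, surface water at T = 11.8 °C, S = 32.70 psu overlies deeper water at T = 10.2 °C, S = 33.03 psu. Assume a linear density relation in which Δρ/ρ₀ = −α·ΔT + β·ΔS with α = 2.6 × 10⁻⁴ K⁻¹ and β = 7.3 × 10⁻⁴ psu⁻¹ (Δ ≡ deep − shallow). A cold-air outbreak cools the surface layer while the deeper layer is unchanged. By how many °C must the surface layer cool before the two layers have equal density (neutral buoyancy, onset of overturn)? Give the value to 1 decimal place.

Neutral buoyancy requires Δρ = 0, i.e. −α(T_deep − T_surf′) + β(S_deep − S_surf) = 0.
T_surf′ = T_deep − (β/α)·ΔS = 10.2 − (7.3 × 10⁻⁴/2.6 × 10⁻⁴)·(+0.33) = 9.273 °C.
Cooling required: 11.8 − (9.273) = 2.527 °C.

2.5 °C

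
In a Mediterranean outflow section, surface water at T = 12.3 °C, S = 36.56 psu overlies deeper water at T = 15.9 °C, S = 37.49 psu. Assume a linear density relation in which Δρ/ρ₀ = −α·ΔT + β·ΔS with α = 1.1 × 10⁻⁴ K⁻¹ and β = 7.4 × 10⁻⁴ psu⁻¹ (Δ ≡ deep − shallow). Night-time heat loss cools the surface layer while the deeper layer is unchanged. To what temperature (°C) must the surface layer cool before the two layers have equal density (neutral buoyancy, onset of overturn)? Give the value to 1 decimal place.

Neutral buoyancy requires Δρ = 0, i.e. −α(T_deep − T_surf′) + β(S_deep − S_surf) = 0.
T_surf′ = T_deep − (β/α)·ΔS = 15.9 − (7.4 × 10⁻⁴/1.1 × 10⁻⁴)·(+0.93) = 9.644 °C.
Cooling required: 12.3 − (9.644) = 2.656 °C.

9.6 °C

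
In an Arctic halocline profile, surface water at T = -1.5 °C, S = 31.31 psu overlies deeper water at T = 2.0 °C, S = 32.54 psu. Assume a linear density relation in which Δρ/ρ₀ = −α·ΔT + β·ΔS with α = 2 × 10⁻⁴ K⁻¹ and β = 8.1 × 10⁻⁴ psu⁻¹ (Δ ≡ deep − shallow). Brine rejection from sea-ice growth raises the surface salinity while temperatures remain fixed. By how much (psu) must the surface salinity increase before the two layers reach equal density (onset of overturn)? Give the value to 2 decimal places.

Neutral buoyancy requires −α(T_deep − T_surf) + β(S_deep − S_surf′) = 0.
S_surf′ = S_deep − (α/β)·ΔT = 32.54 − (2 × 10⁻⁴/8.1 × 10⁻⁴)·(+3.5) = 31.6758 psu.
Increase required: 31.6758 − 31.31 = 0.3658 psu.

0.37 psu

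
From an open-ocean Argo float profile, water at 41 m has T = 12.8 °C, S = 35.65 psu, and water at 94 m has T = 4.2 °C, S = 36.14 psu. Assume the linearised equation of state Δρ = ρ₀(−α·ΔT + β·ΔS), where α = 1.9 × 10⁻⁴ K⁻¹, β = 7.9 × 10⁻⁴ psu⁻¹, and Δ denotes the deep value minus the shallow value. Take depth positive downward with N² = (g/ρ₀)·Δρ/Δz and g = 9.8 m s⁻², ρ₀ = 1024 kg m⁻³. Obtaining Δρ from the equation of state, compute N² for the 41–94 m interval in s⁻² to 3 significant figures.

ΔT = -8.6 K, ΔS = +0.49 psu (deep − shallow).
Δρ/ρ₀ = −αΔT + βΔS = 1.634 × 10⁻³ + 3.871 × 10⁻⁴ = 2.0211 × 10⁻³, so Δρ ≈ 2.070 kg m⁻³.
N² = (g/ρ₀)·Δρ/Δz = g·(Δρ/ρ₀)/Δz = 9.8 × 2.0211 × 10⁻³ / 53 = 3.7371 × 10⁻⁴ s⁻² ≈ 3.74 × 10⁻⁴ s⁻².

3.74 × 10⁻⁴ s⁻²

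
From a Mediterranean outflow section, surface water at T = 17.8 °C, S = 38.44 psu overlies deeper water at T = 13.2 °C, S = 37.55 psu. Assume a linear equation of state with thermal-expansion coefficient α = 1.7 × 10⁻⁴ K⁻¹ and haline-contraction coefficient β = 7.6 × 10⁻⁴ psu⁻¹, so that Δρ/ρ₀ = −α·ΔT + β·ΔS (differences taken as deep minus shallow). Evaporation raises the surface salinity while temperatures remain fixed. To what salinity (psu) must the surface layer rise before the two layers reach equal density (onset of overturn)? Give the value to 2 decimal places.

38.58 psu

Neutral buoyancy requires −α(T_deep − T_surf) + β(S_deep − S_surf′) = 0.
S_surf′ = S_deep − (α/β)·ΔT = 37.55 − (1.7 × 10⁻⁴/7.6 × 10⁻⁴)·(-4.6) = 38.5789 psu.
Increase required: 38.5789 − 38.44 = 0.1389 psu.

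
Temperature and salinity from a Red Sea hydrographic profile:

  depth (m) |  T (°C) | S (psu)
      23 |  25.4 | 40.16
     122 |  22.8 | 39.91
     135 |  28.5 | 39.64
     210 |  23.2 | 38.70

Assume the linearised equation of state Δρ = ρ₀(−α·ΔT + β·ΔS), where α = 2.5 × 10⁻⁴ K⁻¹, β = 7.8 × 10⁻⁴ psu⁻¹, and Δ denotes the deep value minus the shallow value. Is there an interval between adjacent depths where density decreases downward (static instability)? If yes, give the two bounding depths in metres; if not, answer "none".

Evaluate Δρ/ρ₀ = −αΔT + βΔS across each adjacent pair:
  23–122 m: −αΔT+βΔS = −(2.5 × 10⁻⁴)(-2.6)+(7.8 × 10⁻⁴)(-0.25) = 4.6 × 10⁻⁴ → stable
  122–135 m: −αΔT+βΔS = −(2.5 × 10⁻⁴)(+5.7)+(7.8 × 10⁻⁴)(-0.27) = -1.6 × 10⁻³ → UNSTABLE
  135–210 m: −αΔT+βΔS = −(2.5 × 10⁻⁴)(-5.3)+(7.8 × 10⁻⁴)(-0.94) = 5.9 × 10⁻⁴ → stable
The 122–135 m interval has Δρ < 0: lighter water underlies denser water.

122–135 m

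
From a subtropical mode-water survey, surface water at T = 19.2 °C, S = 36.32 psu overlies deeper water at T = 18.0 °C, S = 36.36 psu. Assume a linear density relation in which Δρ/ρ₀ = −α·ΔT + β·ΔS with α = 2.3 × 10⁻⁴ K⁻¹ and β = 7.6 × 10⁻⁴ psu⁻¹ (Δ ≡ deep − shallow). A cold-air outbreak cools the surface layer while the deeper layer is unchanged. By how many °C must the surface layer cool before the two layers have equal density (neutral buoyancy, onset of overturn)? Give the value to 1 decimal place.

Neutral buoyancy requires Δρ = 0, i.e. −α(T_deep − T_surf′) + β(S_deep − S_surf) = 0.
T_surf′ = T_deep − (β/α)·ΔS = 18.0 − (7.6 × 10⁻⁴/2.3 × 10⁻⁴)·(+0.04) = 17.868 °C.
Cooling required: 19.2 − (17.868) = 1.332 °C.

1.3 °C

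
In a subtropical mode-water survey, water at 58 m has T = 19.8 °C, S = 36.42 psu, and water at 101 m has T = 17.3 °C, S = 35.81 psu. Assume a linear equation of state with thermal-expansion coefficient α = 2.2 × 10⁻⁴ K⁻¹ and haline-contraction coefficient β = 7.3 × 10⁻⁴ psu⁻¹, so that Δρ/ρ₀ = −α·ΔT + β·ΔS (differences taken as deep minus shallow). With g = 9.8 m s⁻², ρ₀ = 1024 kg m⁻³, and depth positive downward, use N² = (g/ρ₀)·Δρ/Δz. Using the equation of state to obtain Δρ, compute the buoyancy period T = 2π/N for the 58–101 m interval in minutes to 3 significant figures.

21.4 min

ΔT = -2.5 K, ΔS = -0.61 psu (deep − shallow).
Δρ/ρ₀ = −αΔT + βΔS = 5.50 × 10⁻⁴ − 4.453 × 10⁻⁴ = 1.047 × 10⁻⁴, so Δρ ≈ 0.1072 kg m⁻³.
N² = (g/ρ₀)·Δρ/Δz = g·(Δρ/ρ₀)/Δz = 9.8 × 1.047 × 10⁻⁴ / 43 = 2.3862 × 10⁻⁵ s⁻².
N = √(2.3862 × 10⁻⁵) = 4.8849 × 10⁻³ rad s⁻¹ → T = 2π/N = 1.2862 × 10³ s = 21.437 min ≈ 21.4 min.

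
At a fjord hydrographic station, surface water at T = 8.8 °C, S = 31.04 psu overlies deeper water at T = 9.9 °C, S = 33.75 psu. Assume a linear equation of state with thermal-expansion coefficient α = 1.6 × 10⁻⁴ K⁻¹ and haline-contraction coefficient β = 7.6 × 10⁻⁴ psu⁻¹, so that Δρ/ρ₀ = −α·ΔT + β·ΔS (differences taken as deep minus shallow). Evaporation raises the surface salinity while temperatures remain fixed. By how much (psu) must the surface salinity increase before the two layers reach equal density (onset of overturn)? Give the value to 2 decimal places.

Neutral buoyancy requires −α(T_deep − T_surf) + β(S_deep − S_surf′) = 0.
S_surf′ = S_deep − (α/β)·ΔT = 33.75 − (1.6 × 10⁻⁴/7.6 × 10⁻⁴)·(+1.1) = 33.5184 psu.
Increase required: 33.5184 − 31.04 = 2.4784 psu.

2.48 psu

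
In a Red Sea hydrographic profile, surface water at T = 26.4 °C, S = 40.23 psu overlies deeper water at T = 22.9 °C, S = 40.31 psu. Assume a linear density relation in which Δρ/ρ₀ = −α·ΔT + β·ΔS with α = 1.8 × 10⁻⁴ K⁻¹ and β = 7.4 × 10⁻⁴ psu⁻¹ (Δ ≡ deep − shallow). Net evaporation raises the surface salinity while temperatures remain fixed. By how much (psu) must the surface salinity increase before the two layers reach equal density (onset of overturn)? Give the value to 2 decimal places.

Neutral buoyancy requires −α(T_deep − T_surf) + β(S_deep − S_surf′) = 0.
S_surf′ = S_deep − (α/β)·ΔT = 40.31 − (1.8 × 10⁻⁴/7.4 × 10⁻⁴)·(-3.5) = 41.1614 psu.
Increase required: 41.1614 − 40.23 = 0.9314 psu.

0.93 psu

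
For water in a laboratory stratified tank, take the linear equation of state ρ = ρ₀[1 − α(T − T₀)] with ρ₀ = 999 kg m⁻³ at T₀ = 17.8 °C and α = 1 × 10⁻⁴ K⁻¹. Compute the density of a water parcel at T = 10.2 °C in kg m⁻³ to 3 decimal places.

999.759 kg m⁻³

T − T₀ = -7.6 K.
Bracket = 1 − α·(-7.6) = 1 + (7.60 × 10⁻⁴) = 1.0007600.
ρ = 999 × 1.0007600 = 999.759 kg m⁻³.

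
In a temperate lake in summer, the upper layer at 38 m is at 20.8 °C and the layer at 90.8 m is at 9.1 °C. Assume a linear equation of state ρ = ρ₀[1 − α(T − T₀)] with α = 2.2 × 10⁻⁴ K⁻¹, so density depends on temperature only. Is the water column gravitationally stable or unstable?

stable

ΔT = 9.1 − 20.8 = -11.7 K, so Δρ/ρ₀ = −αΔT = 2.574 × 10⁻³.
Δρ/ρ₀ > 0, so Δρ > 0: deeper water is denser → statically stable.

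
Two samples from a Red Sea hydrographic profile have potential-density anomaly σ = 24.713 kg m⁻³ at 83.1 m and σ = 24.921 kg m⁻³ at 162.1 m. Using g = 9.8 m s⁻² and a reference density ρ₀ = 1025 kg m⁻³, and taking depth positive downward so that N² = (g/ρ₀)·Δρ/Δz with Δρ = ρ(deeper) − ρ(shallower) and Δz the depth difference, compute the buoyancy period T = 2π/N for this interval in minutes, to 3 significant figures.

Δρ = 1024.921 − 1024.713 = 0.208 kg m⁻³ over Δz = 162.1 − 83.1 = 79 m.
N² = (9.8/1025) × (0.208/79) = 2.5173 × 10⁻⁵ s⁻².
N = √(2.5173 × 10⁻⁵) = 5.0173 × 10⁻³ rad s⁻¹, so T = 2π/N = 1.2523 × 10³ s = 20.872 min ≈ 20.9 min.

20.9 min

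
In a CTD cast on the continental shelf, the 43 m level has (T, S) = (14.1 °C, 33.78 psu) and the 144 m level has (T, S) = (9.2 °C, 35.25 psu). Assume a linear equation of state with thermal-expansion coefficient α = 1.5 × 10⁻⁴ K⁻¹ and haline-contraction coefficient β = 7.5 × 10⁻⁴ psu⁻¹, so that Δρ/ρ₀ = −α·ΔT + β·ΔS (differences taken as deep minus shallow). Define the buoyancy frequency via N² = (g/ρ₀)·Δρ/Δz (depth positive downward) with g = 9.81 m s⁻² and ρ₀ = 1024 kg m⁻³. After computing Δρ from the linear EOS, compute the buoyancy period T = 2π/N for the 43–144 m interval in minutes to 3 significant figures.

7.84 min

ΔT = -4.9 K, ΔS = +1.47 psu (deep − shallow).
Δρ/ρ₀ = −αΔT + βΔS = 7.35 × 10⁻⁴ + 1.1025 × 10⁻³ = 1.8375 × 10⁻³, so Δρ ≈ 1.882 kg m⁻³.
N² = (g/ρ₀)·Δρ/Δz = g·(Δρ/ρ₀)/Δz = 9.81 × 1.8375 × 10⁻³ / 101 = 1.7847 × 10⁻⁴ s⁻².
N = √(1.7847 × 10⁻⁴) = 0.013359 rad s⁻¹ → T = 2π/N = 470.33 s = 7.8388 min ≈ 7.84 min.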